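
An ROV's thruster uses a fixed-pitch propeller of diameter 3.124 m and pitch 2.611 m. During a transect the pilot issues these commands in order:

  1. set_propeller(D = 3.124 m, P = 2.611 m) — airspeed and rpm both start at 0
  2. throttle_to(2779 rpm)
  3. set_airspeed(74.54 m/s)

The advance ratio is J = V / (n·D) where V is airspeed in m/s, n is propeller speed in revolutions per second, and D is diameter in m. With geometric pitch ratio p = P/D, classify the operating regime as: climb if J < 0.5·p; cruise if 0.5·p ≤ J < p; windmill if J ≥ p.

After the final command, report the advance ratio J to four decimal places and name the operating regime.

J = 0.5152, regime = cruise

set_propeller: D = 3.124 m, P = 2.611 m (p = P/D = 0.835787); state ← (V=0, rpm=0)
throttle_to(2779): rpm ← 2779
set_airspeed(74.54): V ← 74.54 m/s
final state: V = 74.54 m/s, rpm = 2779 → n = rpm/60 = 46.316667 rev/s
J = V / (n·D) = 74.54 / (46.316667 × 3.124) = 0.515159
regime bands: climb J<0.4179 | cruise [0.4179, 0.8358) | windmill J≥0.8358
J = 0.5152 → cruise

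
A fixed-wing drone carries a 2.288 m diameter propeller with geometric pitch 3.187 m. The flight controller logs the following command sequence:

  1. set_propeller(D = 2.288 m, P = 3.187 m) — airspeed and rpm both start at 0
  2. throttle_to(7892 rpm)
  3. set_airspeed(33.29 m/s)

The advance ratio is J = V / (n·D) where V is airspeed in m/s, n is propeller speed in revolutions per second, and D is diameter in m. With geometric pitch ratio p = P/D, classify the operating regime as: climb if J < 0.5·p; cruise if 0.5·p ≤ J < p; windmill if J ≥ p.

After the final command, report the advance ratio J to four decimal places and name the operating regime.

set_propeller: D = 2.288 m, P = 3.187 m (p = P/D = 1.392920); state ← (V=0, rpm=0)
throttle_to(7892): rpm ← 7892
set_airspeed(33.29): V ← 33.29 m/s
final state: V = 33.29 m/s, rpm = 7892 → n = rpm/60 = 131.533333 rev/s
J = V / (n·D) = 33.29 / (131.533333 × 2.288) = 0.110617
regime bands: climb J<0.6965 | cruise [0.6965, 1.3929) | windmill J≥1.3929
J = 0.1106 → climb

J = 0.1106, regime = climb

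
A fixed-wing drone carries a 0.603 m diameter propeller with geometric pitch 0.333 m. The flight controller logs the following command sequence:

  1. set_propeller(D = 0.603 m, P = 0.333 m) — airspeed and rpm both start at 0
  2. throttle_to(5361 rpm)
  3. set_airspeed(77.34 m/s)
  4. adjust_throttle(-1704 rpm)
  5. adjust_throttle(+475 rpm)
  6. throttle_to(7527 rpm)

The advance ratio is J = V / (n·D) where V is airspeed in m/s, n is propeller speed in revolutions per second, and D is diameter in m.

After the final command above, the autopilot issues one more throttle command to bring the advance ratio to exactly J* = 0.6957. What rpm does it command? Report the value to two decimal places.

set_propeller: D = 0.603 m, P = 0.333 m (p = P/D = 0.552239); state ← (V=0, rpm=0)
throttle_to(5361): rpm ← 5361
set_airspeed(77.34): V ← 77.34 m/s
adjust_throttle(-1704): rpm ← 5361 -1704 = 3657
adjust_throttle(+475): rpm ← 3657 +475 = 4132
throttle_to(7527): rpm ← 7527
final state: V = 77.34 m/s, rpm = 7527 → n = rpm/60 = 125.450000 rev/s
target J* = 0.6957; solve J* = V/(n·D) for n: n = V/(J*·D) = 77.34/(0.6957 × 0.603) = 184.359216 rev/s
rpm = 60·n = 11061.552951

rpm = 11061.55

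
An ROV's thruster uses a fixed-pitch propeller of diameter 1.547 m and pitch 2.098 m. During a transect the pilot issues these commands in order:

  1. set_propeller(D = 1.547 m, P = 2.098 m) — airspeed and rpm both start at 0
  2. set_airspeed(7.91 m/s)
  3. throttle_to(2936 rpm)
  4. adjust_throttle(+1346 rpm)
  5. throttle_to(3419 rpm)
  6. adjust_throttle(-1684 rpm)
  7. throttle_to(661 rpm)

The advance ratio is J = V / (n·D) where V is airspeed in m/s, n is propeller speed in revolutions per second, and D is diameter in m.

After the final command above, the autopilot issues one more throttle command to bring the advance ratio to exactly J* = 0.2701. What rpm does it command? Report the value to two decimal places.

set_propeller: D = 1.547 m, P = 2.098 m (p = P/D = 1.356173); state ← (V=0, rpm=0)
set_airspeed(7.91): V ← 7.91 m/s
throttle_to(2936): rpm ← 2936
adjust_throttle(+1346): rpm ← 2936 +1346 = 4282
throttle_to(3419): rpm ← 3419
adjust_throttle(-1684): rpm ← 3419 -1684 = 1735
throttle_to(661): rpm ← 661
final state: V = 7.91 m/s, rpm = 661 → n = rpm/60 = 11.016667 rev/s
target J* = 0.2701; solve J* = V/(n·D) for n: n = V/(J*·D) = 7.91/(0.2701 × 1.547) = 18.930478 rev/s
rpm = 60·n = 1135.828694

rpm = 1135.83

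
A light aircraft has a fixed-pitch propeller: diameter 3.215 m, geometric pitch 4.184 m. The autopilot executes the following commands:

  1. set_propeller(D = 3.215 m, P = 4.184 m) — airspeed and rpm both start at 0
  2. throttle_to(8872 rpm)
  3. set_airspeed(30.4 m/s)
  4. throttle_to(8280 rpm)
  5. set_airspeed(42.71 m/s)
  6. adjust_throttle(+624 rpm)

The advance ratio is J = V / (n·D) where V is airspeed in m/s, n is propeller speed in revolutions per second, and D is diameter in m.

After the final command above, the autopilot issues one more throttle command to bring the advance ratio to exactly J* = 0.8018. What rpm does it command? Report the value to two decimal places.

rpm = 994.11

set_propeller: D = 3.215 m, P = 4.184 m (p = P/D = 1.301400); state ← (V=0, rpm=0)
throttle_to(8872): rpm ← 8872
set_airspeed(30.4): V ← 30.4 m/s
throttle_to(8280): rpm ← 8280
set_airspeed(42.71): V ← 42.71 m/s
adjust_throttle(+624): rpm ← 8280 +624 = 8904
final state: V = 42.71 m/s, rpm = 8904 → n = rpm/60 = 148.400000 rev/s
target J* = 0.8018; solve J* = V/(n·D) for n: n = V/(J*·D) = 42.71/(0.8018 × 3.215) = 16.568475 rev/s
rpm = 60·n = 994.108512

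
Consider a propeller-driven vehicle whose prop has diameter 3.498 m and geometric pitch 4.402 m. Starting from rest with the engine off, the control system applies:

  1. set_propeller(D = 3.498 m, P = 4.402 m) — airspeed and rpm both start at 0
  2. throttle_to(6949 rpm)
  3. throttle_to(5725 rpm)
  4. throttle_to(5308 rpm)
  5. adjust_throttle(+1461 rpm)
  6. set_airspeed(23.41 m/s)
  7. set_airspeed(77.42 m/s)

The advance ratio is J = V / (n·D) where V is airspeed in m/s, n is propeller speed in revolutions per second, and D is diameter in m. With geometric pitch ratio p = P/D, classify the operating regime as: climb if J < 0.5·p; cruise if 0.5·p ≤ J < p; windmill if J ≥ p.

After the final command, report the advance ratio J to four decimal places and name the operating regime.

J = 0.1962, regime = climb

set_propeller: D = 3.498 m, P = 4.402 m (p = P/D = 1.258433); state ← (V=0, rpm=0)
throttle_to(6949): rpm ← 6949
throttle_to(5725): rpm ← 5725
throttle_to(5308): rpm ← 5308
adjust_throttle(+1461): rpm ← 5308 +1461 = 6769
set_airspeed(23.41): V ← 23.41 m/s
set_airspeed(77.42): V ← 77.42 m/s
final state: V = 77.42 m/s, rpm = 6769 → n = rpm/60 = 112.816667 rev/s
J = V / (n·D) = 77.42 / (112.816667 × 3.498) = 0.196182
regime bands: climb J<0.6292 | cruise [0.6292, 1.2584) | windmill J≥1.2584
J = 0.1962 → climb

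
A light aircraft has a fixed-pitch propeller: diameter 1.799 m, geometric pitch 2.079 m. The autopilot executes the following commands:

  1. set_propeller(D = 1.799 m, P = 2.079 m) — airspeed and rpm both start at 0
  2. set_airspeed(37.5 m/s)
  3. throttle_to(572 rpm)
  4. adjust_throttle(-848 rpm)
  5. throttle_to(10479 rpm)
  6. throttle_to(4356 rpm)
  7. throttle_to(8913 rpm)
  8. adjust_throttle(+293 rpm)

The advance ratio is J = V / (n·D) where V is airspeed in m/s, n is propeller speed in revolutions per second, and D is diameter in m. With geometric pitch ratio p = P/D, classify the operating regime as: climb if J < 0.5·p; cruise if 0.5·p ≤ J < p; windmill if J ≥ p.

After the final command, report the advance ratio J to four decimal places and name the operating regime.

J = 0.1359, regime = climb

set_propeller: D = 1.799 m, P = 2.079 m (p = P/D = 1.155642); state ← (V=0, rpm=0)
set_airspeed(37.5): V ← 37.5 m/s
throttle_to(572): rpm ← 572
adjust_throttle(-848): rpm ← 572 -848 = -276
throttle_to(10479): rpm ← 10479
throttle_to(4356): rpm ← 4356
throttle_to(8913): rpm ← 8913
adjust_throttle(+293): rpm ← 8913 +293 = 9206
final state: V = 37.5 m/s, rpm = 9206 → n = rpm/60 = 153.433333 rev/s
J = V / (n·D) = 37.5 / (153.433333 × 1.799) = 0.135856
regime bands: climb J<0.5778 | cruise [0.5778, 1.1556) | windmill J≥1.1556
J = 0.1359 → climb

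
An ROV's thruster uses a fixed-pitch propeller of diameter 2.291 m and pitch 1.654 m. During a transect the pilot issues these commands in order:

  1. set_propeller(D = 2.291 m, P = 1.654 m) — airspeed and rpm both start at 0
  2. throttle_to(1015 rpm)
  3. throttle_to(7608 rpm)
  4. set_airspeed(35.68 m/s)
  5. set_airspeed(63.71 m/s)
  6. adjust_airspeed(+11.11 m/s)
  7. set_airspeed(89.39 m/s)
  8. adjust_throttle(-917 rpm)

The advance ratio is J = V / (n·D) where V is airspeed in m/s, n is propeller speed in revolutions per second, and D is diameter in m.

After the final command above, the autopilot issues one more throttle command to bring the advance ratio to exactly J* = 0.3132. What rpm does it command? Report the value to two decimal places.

rpm = 7474.69

set_propeller: D = 2.291 m, P = 1.654 m (p = P/D = 0.721955); state ← (V=0, rpm=0)
throttle_to(1015): rpm ← 1015
throttle_to(7608): rpm ← 7608
set_airspeed(35.68): V ← 35.68 m/s
set_airspeed(63.71): V ← 63.71 m/s
adjust_airspeed(+11.11): V ← 63.71 +11.11 = 74.82 m/s
set_airspeed(89.39): V ← 89.39 m/s
adjust_throttle(-917): rpm ← 7608 -917 = 6691
final state: V = 89.39 m/s, rpm = 6691 → n = rpm/60 = 111.516667 rev/s
target J* = 0.3132; solve J* = V/(n·D) for n: n = V/(J*·D) = 89.39/(0.3132 × 2.291) = 124.578212 rev/s
rpm = 60·n = 7474.692742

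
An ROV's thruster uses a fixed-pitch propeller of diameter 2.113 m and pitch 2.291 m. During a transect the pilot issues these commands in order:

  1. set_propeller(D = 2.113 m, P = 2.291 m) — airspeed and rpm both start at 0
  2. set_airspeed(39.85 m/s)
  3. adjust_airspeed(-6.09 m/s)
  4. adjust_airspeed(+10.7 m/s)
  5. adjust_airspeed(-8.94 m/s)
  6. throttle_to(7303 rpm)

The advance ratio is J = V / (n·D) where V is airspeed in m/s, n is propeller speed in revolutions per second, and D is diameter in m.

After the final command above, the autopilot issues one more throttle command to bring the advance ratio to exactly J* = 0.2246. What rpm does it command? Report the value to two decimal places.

rpm = 4490.71

set_propeller: D = 2.113 m, P = 2.291 m (p = P/D = 1.084240); state ← (V=0, rpm=0)
set_airspeed(39.85): V ← 39.85 m/s
adjust_airspeed(-6.09): V ← 39.85 -6.09 = 33.76 m/s
adjust_airspeed(+10.7): V ← 33.76 +10.7 = 44.46 m/s
adjust_airspeed(-8.94): V ← 44.46 -8.94 = 35.52 m/s
throttle_to(7303): rpm ← 7303
final state: V = 35.52 m/s, rpm = 7303 → n = rpm/60 = 121.716667 rev/s
target J* = 0.2246; solve J* = V/(n·D) for n: n = V/(J*·D) = 35.52/(0.2246 × 2.113) = 74.845158 rev/s
rpm = 60·n = 4490.709466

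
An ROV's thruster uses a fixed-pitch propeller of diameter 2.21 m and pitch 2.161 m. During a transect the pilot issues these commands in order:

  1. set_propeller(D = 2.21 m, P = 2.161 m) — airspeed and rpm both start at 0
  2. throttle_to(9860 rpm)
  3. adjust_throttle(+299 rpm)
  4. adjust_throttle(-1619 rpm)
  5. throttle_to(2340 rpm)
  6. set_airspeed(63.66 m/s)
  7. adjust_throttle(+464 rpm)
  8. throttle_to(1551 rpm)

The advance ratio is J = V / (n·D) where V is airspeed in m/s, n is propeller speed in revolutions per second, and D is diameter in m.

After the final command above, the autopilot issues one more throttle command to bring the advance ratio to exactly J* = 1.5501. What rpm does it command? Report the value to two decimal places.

rpm = 1114.98

set_propeller: D = 2.21 m, P = 2.161 m (p = P/D = 0.977828); state ← (V=0, rpm=0)
throttle_to(9860): rpm ← 9860
adjust_throttle(+299): rpm ← 9860 +299 = 10159
adjust_throttle(-1619): rpm ← 10159 -1619 = 8540
throttle_to(2340): rpm ← 2340
set_airspeed(63.66): V ← 63.66 m/s
adjust_throttle(+464): rpm ← 2340 +464 = 2804
throttle_to(1551): rpm ← 1551
final state: V = 63.66 m/s, rpm = 1551 → n = rpm/60 = 25.850000 rev/s
target J* = 1.5501; solve J* = V/(n·D) for n: n = V/(J*·D) = 63.66/(1.5501 × 2.21) = 18.582949 rev/s
rpm = 60·n = 1114.976964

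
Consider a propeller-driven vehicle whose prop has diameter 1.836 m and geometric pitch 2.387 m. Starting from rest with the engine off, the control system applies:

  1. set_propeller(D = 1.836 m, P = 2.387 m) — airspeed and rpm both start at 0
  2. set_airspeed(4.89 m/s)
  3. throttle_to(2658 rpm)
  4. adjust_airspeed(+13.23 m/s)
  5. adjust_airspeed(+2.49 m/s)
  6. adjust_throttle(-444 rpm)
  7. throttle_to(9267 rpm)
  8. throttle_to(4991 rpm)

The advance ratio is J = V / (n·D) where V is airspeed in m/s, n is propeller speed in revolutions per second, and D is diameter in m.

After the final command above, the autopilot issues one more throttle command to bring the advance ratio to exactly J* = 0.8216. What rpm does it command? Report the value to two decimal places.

set_propeller: D = 1.836 m, P = 2.387 m (p = P/D = 1.300109); state ← (V=0, rpm=0)
set_airspeed(4.89): V ← 4.89 m/s
throttle_to(2658): rpm ← 2658
adjust_airspeed(+13.23): V ← 4.89 +13.23 = 18.12 m/s
adjust_airspeed(+2.49): V ← 18.12 +2.49 = 20.61 m/s
adjust_throttle(-444): rpm ← 2658 -444 = 2214
throttle_to(9267): rpm ← 9267
throttle_to(4991): rpm ← 4991
final state: V = 20.61 m/s, rpm = 4991 → n = rpm/60 = 83.183333 rev/s
target J* = 0.8216; solve J* = V/(n·D) for n: n = V/(J*·D) = 20.61/(0.8216 × 1.836) = 13.662963 rev/s
rpm = 60·n = 819.777765

rpm = 819.78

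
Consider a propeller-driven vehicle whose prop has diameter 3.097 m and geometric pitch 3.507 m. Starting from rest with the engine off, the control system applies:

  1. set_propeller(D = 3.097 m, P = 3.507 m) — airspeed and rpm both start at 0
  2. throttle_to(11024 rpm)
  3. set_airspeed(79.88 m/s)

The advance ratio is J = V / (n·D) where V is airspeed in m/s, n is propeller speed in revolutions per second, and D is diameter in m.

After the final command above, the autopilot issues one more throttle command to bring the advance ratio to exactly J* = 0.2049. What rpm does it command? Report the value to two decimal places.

set_propeller: D = 3.097 m, P = 3.507 m (p = P/D = 1.132386); state ← (V=0, rpm=0)
throttle_to(11024): rpm ← 11024
set_airspeed(79.88): V ← 79.88 m/s
final state: V = 79.88 m/s, rpm = 11024 → n = rpm/60 = 183.733333 rev/s
target J* = 0.2049; solve J* = V/(n·D) for n: n = V/(J*·D) = 79.88/(0.2049 × 3.097) = 125.879466 rev/s
rpm = 60·n = 7552.767969

rpm = 7552.77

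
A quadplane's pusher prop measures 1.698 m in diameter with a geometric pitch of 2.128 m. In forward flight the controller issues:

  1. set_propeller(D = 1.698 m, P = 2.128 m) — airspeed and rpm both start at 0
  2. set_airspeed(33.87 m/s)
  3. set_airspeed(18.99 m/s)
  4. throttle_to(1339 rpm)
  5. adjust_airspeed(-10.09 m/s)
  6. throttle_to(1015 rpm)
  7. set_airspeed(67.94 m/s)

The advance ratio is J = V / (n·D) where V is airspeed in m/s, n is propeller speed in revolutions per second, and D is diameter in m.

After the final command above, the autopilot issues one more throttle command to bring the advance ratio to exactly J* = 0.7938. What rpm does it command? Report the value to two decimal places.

set_propeller: D = 1.698 m, P = 2.128 m (p = P/D = 1.253239); state ← (V=0, rpm=0)
set_airspeed(33.87): V ← 33.87 m/s
set_airspeed(18.99): V ← 18.99 m/s
throttle_to(1339): rpm ← 1339
adjust_airspeed(-10.09): V ← 18.99 -10.09 = 8.9 m/s
throttle_to(1015): rpm ← 1015
set_airspeed(67.94): V ← 67.94 m/s
final state: V = 67.94 m/s, rpm = 1015 → n = rpm/60 = 16.916667 rev/s
target J* = 0.7938; solve J* = V/(n·D) for n: n = V/(J*·D) = 67.94/(0.7938 × 1.698) = 50.405365 rev/s
rpm = 60·n = 3024.321887

rpm = 3024.32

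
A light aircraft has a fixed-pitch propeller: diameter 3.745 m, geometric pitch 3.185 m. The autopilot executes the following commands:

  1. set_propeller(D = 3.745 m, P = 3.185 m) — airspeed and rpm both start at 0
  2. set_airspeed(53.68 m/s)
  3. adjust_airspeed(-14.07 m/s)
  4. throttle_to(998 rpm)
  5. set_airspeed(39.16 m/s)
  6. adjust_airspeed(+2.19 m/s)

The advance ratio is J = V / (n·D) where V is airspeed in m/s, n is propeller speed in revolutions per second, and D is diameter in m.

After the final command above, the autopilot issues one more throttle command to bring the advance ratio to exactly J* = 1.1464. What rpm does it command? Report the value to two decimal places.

rpm = 577.88

set_propeller: D = 3.745 m, P = 3.185 m (p = P/D = 0.850467); state ← (V=0, rpm=0)
set_airspeed(53.68): V ← 53.68 m/s
adjust_airspeed(-14.07): V ← 53.68 -14.07 = 39.61 m/s
throttle_to(998): rpm ← 998
set_airspeed(39.16): V ← 39.16 m/s
adjust_airspeed(+2.19): V ← 39.16 +2.19 = 41.35 m/s
final state: V = 41.35 m/s, rpm = 998 → n = rpm/60 = 16.633333 rev/s
target J* = 1.1464; solve J* = V/(n·D) for n: n = V/(J*·D) = 41.35/(1.1464 × 3.745) = 9.631358 rev/s
rpm = 60·n = 577.881465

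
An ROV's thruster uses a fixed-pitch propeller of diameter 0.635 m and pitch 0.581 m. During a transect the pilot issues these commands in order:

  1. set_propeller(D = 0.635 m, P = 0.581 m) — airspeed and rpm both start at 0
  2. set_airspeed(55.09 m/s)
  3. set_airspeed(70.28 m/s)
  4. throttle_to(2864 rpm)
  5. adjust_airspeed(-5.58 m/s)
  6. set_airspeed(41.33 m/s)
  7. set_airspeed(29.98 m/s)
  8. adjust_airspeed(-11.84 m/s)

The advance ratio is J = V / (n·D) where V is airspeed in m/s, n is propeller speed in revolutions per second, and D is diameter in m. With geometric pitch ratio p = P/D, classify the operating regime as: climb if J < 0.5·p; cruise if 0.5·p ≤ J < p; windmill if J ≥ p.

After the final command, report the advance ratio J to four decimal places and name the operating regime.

J = 0.5985, regime = cruise

set_propeller: D = 0.635 m, P = 0.581 m (p = P/D = 0.914961); state ← (V=0, rpm=0)
set_airspeed(55.09): V ← 55.09 m/s
set_airspeed(70.28): V ← 70.28 m/s
throttle_to(2864): rpm ← 2864
adjust_airspeed(-5.58): V ← 70.28 -5.58 = 64.7 m/s
set_airspeed(41.33): V ← 41.33 m/s
set_airspeed(29.98): V ← 29.98 m/s
adjust_airspeed(-11.84): V ← 29.98 -11.84 = 18.14 m/s
final state: V = 18.14 m/s, rpm = 2864 → n = rpm/60 = 47.733333 rev/s
J = V / (n·D) = 18.14 / (47.733333 × 0.635) = 0.598469
regime bands: climb J<0.4575 | cruise [0.4575, 0.9150) | windmill J≥0.9150
J = 0.5985 → cruise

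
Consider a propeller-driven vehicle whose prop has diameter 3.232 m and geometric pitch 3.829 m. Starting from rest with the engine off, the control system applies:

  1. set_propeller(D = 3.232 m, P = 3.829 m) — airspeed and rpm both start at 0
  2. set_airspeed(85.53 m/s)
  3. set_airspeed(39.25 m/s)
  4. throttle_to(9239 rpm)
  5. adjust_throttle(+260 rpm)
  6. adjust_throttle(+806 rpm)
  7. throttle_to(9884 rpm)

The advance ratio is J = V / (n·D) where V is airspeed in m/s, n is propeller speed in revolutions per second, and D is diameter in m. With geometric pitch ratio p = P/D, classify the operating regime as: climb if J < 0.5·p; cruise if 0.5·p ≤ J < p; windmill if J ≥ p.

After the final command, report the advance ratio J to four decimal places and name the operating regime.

set_propeller: D = 3.232 m, P = 3.829 m (p = P/D = 1.184715); state ← (V=0, rpm=0)
set_airspeed(85.53): V ← 85.53 m/s
set_airspeed(39.25): V ← 39.25 m/s
throttle_to(9239): rpm ← 9239
adjust_throttle(+260): rpm ← 9239 +260 = 9499
adjust_throttle(+806): rpm ← 9499 +806 = 10305
throttle_to(9884): rpm ← 9884
final state: V = 39.25 m/s, rpm = 9884 → n = rpm/60 = 164.733333 rev/s
J = V / (n·D) = 39.25 / (164.733333 × 3.232) = 0.073720
regime bands: climb J<0.5924 | cruise [0.5924, 1.1847) | windmill J≥1.1847
J = 0.0737 → climb

J = 0.0737, regime = climb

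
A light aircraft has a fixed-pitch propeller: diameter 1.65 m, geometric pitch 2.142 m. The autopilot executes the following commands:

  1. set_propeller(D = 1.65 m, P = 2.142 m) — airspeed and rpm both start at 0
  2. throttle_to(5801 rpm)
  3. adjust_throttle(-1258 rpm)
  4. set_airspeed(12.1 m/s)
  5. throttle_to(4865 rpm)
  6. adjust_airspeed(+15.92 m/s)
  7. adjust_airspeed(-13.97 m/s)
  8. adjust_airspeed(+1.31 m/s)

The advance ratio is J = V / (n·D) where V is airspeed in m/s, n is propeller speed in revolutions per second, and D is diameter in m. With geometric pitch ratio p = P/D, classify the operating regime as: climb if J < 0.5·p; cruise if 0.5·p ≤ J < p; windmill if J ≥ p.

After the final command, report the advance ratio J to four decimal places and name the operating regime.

J = 0.1148, regime = climb

set_propeller: D = 1.65 m, P = 2.142 m (p = P/D = 1.298182); state ← (V=0, rpm=0)
throttle_to(5801): rpm ← 5801
adjust_throttle(-1258): rpm ← 5801 -1258 = 4543
set_airspeed(12.1): V ← 12.1 m/s
throttle_to(4865): rpm ← 4865
adjust_airspeed(+15.92): V ← 12.1 +15.92 = 28.02 m/s
adjust_airspeed(-13.97): V ← 28.02 -13.97 = 14.05 m/s
adjust_airspeed(+1.31): V ← 14.05 +1.31 = 15.36 m/s
final state: V = 15.36 m/s, rpm = 4865 → n = rpm/60 = 81.083333 rev/s
J = V / (n·D) = 15.36 / (81.083333 × 1.65) = 0.114809
regime bands: climb J<0.6491 | cruise [0.6491, 1.2982) | windmill J≥1.2982
J = 0.1148 → climb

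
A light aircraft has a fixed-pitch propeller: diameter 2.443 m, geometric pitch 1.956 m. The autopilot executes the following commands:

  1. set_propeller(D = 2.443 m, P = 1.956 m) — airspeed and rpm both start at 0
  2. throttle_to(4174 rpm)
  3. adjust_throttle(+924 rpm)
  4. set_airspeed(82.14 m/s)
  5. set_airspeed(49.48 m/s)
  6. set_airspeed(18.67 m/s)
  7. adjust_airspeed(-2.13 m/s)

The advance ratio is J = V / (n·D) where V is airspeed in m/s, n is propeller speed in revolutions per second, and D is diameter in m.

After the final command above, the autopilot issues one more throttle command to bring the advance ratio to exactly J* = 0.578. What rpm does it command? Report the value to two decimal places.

set_propeller: D = 2.443 m, P = 1.956 m (p = P/D = 0.800655); state ← (V=0, rpm=0)
throttle_to(4174): rpm ← 4174
adjust_throttle(+924): rpm ← 4174 +924 = 5098
set_airspeed(82.14): V ← 82.14 m/s
set_airspeed(49.48): V ← 49.48 m/s
set_airspeed(18.67): V ← 18.67 m/s
adjust_airspeed(-2.13): V ← 18.67 -2.13 = 16.54 m/s
final state: V = 16.54 m/s, rpm = 5098 → n = rpm/60 = 84.966667 rev/s
target J* = 0.578; solve J* = V/(n·D) for n: n = V/(J*·D) = 16.54/(0.578 × 2.443) = 11.713433 rev/s
rpm = 60·n = 702.805983

rpm = 702.81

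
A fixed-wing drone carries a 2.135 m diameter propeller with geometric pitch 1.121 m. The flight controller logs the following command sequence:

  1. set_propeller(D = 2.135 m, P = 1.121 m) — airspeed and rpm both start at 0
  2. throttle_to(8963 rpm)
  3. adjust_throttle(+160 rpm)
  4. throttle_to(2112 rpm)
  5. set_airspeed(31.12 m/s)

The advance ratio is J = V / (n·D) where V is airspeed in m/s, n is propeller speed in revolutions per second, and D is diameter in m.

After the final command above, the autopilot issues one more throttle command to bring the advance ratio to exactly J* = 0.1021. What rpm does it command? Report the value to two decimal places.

set_propeller: D = 2.135 m, P = 1.121 m (p = P/D = 0.525059); state ← (V=0, rpm=0)
throttle_to(8963): rpm ← 8963
adjust_throttle(+160): rpm ← 8963 +160 = 9123
throttle_to(2112): rpm ← 2112
set_airspeed(31.12): V ← 31.12 m/s
final state: V = 31.12 m/s, rpm = 2112 → n = rpm/60 = 35.200000 rev/s
target J* = 0.1021; solve J* = V/(n·D) for n: n = V/(J*·D) = 31.12/(0.1021 × 2.135) = 142.763099 rev/s
rpm = 60·n = 8565.785943

rpm = 8565.79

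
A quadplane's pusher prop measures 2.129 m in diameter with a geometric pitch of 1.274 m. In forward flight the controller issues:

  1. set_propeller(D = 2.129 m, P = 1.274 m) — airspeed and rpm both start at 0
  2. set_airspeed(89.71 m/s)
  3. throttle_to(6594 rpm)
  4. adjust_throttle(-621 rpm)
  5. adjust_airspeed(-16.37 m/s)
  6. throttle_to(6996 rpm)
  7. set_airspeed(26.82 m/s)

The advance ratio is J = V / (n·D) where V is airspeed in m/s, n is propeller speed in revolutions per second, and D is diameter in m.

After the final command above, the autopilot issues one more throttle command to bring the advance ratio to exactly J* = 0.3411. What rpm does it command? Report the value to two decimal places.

rpm = 2215.91

set_propeller: D = 2.129 m, P = 1.274 m (p = P/D = 0.598403); state ← (V=0, rpm=0)
set_airspeed(89.71): V ← 89.71 m/s
throttle_to(6594): rpm ← 6594
adjust_throttle(-621): rpm ← 6594 -621 = 5973
adjust_airspeed(-16.37): V ← 89.71 -16.37 = 73.34 m/s
throttle_to(6996): rpm ← 6996
set_airspeed(26.82): V ← 26.82 m/s
final state: V = 26.82 m/s, rpm = 6996 → n = rpm/60 = 116.600000 rev/s
target J* = 0.3411; solve J* = V/(n·D) for n: n = V/(J*·D) = 26.82/(0.3411 × 2.129) = 36.931878 rev/s
rpm = 60·n = 2215.912682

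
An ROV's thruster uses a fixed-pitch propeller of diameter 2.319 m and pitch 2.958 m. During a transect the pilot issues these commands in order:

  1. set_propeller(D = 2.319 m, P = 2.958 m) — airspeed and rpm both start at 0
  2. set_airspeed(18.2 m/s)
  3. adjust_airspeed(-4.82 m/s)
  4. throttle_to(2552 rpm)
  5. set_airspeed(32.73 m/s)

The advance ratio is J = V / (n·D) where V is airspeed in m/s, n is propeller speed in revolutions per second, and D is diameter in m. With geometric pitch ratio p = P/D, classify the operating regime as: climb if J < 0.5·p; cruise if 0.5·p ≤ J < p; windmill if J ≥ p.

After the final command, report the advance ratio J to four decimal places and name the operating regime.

set_propeller: D = 2.319 m, P = 2.958 m (p = P/D = 1.275550); state ← (V=0, rpm=0)
set_airspeed(18.2): V ← 18.2 m/s
adjust_airspeed(-4.82): V ← 18.2 -4.82 = 13.38 m/s
throttle_to(2552): rpm ← 2552
set_airspeed(32.73): V ← 32.73 m/s
final state: V = 32.73 m/s, rpm = 2552 → n = rpm/60 = 42.533333 rev/s
J = V / (n·D) = 32.73 / (42.533333 × 2.319) = 0.331830
regime bands: climb J<0.6378 | cruise [0.6378, 1.2755) | windmill J≥1.2755
J = 0.3318 → climb

J = 0.3318, regime = climb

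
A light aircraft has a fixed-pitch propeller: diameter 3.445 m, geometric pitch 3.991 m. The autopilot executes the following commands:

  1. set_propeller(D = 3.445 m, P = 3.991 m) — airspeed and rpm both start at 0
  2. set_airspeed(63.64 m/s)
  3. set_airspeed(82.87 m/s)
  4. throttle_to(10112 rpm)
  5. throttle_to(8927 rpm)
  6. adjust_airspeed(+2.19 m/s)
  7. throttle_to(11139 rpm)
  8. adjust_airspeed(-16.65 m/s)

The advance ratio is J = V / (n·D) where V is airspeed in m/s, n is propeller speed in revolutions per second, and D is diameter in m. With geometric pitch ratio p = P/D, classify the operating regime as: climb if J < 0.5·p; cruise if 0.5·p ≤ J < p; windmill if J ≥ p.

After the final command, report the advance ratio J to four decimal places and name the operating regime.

set_propeller: D = 3.445 m, P = 3.991 m (p = P/D = 1.158491); state ← (V=0, rpm=0)
set_airspeed(63.64): V ← 63.64 m/s
set_airspeed(82.87): V ← 82.87 m/s
throttle_to(10112): rpm ← 10112
throttle_to(8927): rpm ← 8927
adjust_airspeed(+2.19): V ← 82.87 +2.19 = 85.06 m/s
throttle_to(11139): rpm ← 11139
adjust_airspeed(-16.65): V ← 85.06 -16.65 = 68.41 m/s
final state: V = 68.41 m/s, rpm = 11139 → n = rpm/60 = 185.650000 rev/s
J = V / (n·D) = 68.41 / (185.650000 × 3.445) = 0.106963
regime bands: climb J<0.5792 | cruise [0.5792, 1.1585) | windmill J≥1.1585
J = 0.1070 → climb

J = 0.1070, regime = climb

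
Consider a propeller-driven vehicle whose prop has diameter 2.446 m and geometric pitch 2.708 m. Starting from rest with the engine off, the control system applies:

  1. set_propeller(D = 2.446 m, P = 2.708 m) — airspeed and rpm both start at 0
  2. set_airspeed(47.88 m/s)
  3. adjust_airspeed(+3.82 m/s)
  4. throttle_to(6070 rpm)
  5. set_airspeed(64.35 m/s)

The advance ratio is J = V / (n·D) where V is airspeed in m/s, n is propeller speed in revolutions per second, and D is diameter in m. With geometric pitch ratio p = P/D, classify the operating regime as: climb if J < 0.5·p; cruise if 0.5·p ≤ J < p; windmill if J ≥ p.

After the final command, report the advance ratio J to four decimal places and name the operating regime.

set_propeller: D = 2.446 m, P = 2.708 m (p = P/D = 1.107114); state ← (V=0, rpm=0)
set_airspeed(47.88): V ← 47.88 m/s
adjust_airspeed(+3.82): V ← 47.88 +3.82 = 51.7 m/s
throttle_to(6070): rpm ← 6070
set_airspeed(64.35): V ← 64.35 m/s
final state: V = 64.35 m/s, rpm = 6070 → n = rpm/60 = 101.166667 rev/s
J = V / (n·D) = 64.35 / (101.166667 × 2.446) = 0.260049
regime bands: climb J<0.5536 | cruise [0.5536, 1.1071) | windmill J≥1.1071
J = 0.2600 → climb

J = 0.2600, regime = climb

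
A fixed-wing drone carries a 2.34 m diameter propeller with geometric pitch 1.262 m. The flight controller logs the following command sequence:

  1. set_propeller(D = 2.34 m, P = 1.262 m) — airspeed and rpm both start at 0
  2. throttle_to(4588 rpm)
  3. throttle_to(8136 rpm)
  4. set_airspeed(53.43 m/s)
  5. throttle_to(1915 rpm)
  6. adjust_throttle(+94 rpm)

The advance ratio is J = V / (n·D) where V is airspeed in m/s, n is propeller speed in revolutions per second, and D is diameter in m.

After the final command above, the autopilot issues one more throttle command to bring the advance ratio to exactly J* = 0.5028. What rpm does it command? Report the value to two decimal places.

rpm = 2724.74

set_propeller: D = 2.34 m, P = 1.262 m (p = P/D = 0.539316); state ← (V=0, rpm=0)
throttle_to(4588): rpm ← 4588
throttle_to(8136): rpm ← 8136
set_airspeed(53.43): V ← 53.43 m/s
throttle_to(1915): rpm ← 1915
adjust_throttle(+94): rpm ← 1915 +94 = 2009
final state: V = 53.43 m/s, rpm = 2009 → n = rpm/60 = 33.483333 rev/s
target J* = 0.5028; solve J* = V/(n·D) for n: n = V/(J*·D) = 53.43/(0.5028 × 2.34) = 45.412357 rev/s
rpm = 60·n = 2724.741448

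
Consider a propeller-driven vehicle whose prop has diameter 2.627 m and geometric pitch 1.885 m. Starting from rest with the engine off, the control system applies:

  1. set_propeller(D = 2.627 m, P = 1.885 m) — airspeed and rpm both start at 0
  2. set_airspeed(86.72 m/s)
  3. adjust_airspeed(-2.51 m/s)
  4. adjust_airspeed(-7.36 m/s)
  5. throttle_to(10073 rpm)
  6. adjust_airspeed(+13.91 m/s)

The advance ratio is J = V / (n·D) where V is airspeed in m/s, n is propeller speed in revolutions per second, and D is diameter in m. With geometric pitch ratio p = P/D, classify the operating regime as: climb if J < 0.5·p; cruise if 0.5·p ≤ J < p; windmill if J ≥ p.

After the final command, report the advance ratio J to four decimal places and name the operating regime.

J = 0.2058, regime = climb

set_propeller: D = 2.627 m, P = 1.885 m (p = P/D = 0.717549); state ← (V=0, rpm=0)
set_airspeed(86.72): V ← 86.72 m/s
adjust_airspeed(-2.51): V ← 86.72 -2.51 = 84.21 m/s
adjust_airspeed(-7.36): V ← 84.21 -7.36 = 76.85 m/s
throttle_to(10073): rpm ← 10073
adjust_airspeed(+13.91): V ← 76.85 +13.91 = 90.76 m/s
final state: V = 90.76 m/s, rpm = 10073 → n = rpm/60 = 167.883333 rev/s
J = V / (n·D) = 90.76 / (167.883333 × 2.627) = 0.205791
regime bands: climb J<0.3588 | cruise [0.3588, 0.7175) | windmill J≥0.7175
J = 0.2058 → climb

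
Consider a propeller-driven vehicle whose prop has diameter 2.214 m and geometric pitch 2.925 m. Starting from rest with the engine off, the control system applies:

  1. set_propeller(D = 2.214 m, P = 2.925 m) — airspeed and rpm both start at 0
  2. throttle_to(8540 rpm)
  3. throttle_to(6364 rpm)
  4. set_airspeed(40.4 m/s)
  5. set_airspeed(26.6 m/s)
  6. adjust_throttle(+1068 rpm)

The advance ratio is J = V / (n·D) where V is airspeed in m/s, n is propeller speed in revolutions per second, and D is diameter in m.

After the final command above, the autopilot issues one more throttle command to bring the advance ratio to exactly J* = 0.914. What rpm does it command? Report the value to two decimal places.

set_propeller: D = 2.214 m, P = 2.925 m (p = P/D = 1.321138); state ← (V=0, rpm=0)
throttle_to(8540): rpm ← 8540
throttle_to(6364): rpm ← 6364
set_airspeed(40.4): V ← 40.4 m/s
set_airspeed(26.6): V ← 26.6 m/s
adjust_throttle(+1068): rpm ← 6364 +1068 = 7432
final state: V = 26.6 m/s, rpm = 7432 → n = rpm/60 = 123.866667 rev/s
target J* = 0.914; solve J* = V/(n·D) for n: n = V/(J*·D) = 26.6/(0.914 × 2.214) = 13.144916 rev/s
rpm = 60·n = 788.694977

rpm = 788.69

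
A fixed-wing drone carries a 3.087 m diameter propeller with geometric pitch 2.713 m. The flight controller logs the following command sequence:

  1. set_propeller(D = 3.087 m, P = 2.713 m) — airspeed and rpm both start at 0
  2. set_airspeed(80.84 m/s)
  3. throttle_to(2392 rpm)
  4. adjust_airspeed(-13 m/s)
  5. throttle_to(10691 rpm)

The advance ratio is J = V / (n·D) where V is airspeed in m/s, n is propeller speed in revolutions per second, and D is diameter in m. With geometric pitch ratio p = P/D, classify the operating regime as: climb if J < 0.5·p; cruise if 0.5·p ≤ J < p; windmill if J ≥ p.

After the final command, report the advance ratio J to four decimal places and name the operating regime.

J = 0.1233, regime = climb

set_propeller: D = 3.087 m, P = 2.713 m (p = P/D = 0.878847); state ← (V=0, rpm=0)
set_airspeed(80.84): V ← 80.84 m/s
throttle_to(2392): rpm ← 2392
adjust_airspeed(-13): V ← 80.84 -13 = 67.84 m/s
throttle_to(10691): rpm ← 10691
final state: V = 67.84 m/s, rpm = 10691 → n = rpm/60 = 178.183333 rev/s
J = V / (n·D) = 67.84 / (178.183333 × 3.087) = 0.123334
regime bands: climb J<0.4394 | cruise [0.4394, 0.8788) | windmill J≥0.8788
J = 0.1233 → climb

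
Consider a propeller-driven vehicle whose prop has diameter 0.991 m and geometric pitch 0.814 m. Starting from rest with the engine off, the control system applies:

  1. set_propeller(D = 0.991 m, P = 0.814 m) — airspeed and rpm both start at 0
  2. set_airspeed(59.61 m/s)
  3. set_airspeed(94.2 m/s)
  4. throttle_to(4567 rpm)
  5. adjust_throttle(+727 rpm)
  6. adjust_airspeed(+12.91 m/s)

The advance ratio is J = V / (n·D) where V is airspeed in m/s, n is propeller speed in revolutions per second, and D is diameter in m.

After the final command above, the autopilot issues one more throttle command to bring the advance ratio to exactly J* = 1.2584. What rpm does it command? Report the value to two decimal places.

set_propeller: D = 0.991 m, P = 0.814 m (p = P/D = 0.821393); state ← (V=0, rpm=0)
set_airspeed(59.61): V ← 59.61 m/s
set_airspeed(94.2): V ← 94.2 m/s
throttle_to(4567): rpm ← 4567
adjust_throttle(+727): rpm ← 4567 +727 = 5294
adjust_airspeed(+12.91): V ← 94.2 +12.91 = 107.11 m/s
final state: V = 107.11 m/s, rpm = 5294 → n = rpm/60 = 88.233333 rev/s
target J* = 1.2584; solve J* = V/(n·D) for n: n = V/(J*·D) = 107.11/(1.2584 × 0.991) = 85.889022 rev/s
rpm = 60·n = 5153.341292

rpm = 5153.34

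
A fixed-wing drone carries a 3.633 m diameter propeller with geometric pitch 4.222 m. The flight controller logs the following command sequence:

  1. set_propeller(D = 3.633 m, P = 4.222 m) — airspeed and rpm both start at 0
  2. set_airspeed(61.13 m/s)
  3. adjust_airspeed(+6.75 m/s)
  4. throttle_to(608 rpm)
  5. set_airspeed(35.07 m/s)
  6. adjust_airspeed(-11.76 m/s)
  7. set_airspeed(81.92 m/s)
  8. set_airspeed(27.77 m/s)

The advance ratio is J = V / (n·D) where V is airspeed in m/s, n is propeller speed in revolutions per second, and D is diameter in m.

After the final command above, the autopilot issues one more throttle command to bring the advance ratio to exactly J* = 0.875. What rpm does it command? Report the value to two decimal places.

set_propeller: D = 3.633 m, P = 4.222 m (p = P/D = 1.162125); state ← (V=0, rpm=0)
set_airspeed(61.13): V ← 61.13 m/s
adjust_airspeed(+6.75): V ← 61.13 +6.75 = 67.88 m/s
throttle_to(608): rpm ← 608
set_airspeed(35.07): V ← 35.07 m/s
adjust_airspeed(-11.76): V ← 35.07 -11.76 = 23.31 m/s
set_airspeed(81.92): V ← 81.92 m/s
set_airspeed(27.77): V ← 27.77 m/s
final state: V = 27.77 m/s, rpm = 608 → n = rpm/60 = 10.133333 rev/s
target J* = 0.875; solve J* = V/(n·D) for n: n = V/(J*·D) = 27.77/(0.875 × 3.633) = 8.735795 rev/s
rpm = 60·n = 524.147694

rpm = 524.15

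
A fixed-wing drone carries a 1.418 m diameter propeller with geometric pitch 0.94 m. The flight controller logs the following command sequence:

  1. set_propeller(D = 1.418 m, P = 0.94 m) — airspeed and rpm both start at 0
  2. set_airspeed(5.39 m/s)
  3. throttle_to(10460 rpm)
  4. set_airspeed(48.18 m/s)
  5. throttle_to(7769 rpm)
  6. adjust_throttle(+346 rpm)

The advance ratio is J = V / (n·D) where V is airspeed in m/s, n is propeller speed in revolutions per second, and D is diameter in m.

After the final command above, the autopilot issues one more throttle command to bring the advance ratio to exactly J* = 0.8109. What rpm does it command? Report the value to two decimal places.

rpm = 2514.05

set_propeller: D = 1.418 m, P = 0.94 m (p = P/D = 0.662906); state ← (V=0, rpm=0)
set_airspeed(5.39): V ← 5.39 m/s
throttle_to(10460): rpm ← 10460
set_airspeed(48.18): V ← 48.18 m/s
throttle_to(7769): rpm ← 7769
adjust_throttle(+346): rpm ← 7769 +346 = 8115
final state: V = 48.18 m/s, rpm = 8115 → n = rpm/60 = 135.250000 rev/s
target J* = 0.8109; solve J* = V/(n·D) for n: n = V/(J*·D) = 48.18/(0.8109 × 1.418) = 41.900892 rev/s
rpm = 60·n = 2514.053496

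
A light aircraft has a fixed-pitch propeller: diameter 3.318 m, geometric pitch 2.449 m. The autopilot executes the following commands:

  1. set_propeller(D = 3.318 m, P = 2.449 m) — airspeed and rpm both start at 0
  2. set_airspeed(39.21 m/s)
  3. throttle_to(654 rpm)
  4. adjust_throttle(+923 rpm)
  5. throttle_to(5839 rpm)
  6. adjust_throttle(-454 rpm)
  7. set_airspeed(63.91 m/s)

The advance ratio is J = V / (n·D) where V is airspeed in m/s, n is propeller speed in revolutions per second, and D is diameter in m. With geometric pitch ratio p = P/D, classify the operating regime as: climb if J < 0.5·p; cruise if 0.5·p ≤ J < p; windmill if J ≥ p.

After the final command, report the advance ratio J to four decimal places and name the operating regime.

J = 0.2146, regime = climb

set_propeller: D = 3.318 m, P = 2.449 m (p = P/D = 0.738095); state ← (V=0, rpm=0)
set_airspeed(39.21): V ← 39.21 m/s
throttle_to(654): rpm ← 654
adjust_throttle(+923): rpm ← 654 +923 = 1577
throttle_to(5839): rpm ← 5839
adjust_throttle(-454): rpm ← 5839 -454 = 5385
set_airspeed(63.91): V ← 63.91 m/s
final state: V = 63.91 m/s, rpm = 5385 → n = rpm/60 = 89.750000 rev/s
J = V / (n·D) = 63.91 / (89.750000 × 3.318) = 0.214614
regime bands: climb J<0.3690 | cruise [0.3690, 0.7381) | windmill J≥0.7381
J = 0.2146 → climb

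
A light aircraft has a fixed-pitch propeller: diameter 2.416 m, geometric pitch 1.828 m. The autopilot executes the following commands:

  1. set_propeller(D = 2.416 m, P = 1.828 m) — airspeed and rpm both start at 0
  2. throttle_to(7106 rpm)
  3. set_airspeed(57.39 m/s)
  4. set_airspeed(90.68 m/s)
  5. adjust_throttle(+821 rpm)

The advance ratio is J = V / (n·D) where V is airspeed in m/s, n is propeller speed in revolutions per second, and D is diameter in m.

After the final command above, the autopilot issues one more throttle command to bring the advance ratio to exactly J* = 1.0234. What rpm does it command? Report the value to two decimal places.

set_propeller: D = 2.416 m, P = 1.828 m (p = P/D = 0.756623); state ← (V=0, rpm=0)
throttle_to(7106): rpm ← 7106
set_airspeed(57.39): V ← 57.39 m/s
set_airspeed(90.68): V ← 90.68 m/s
adjust_throttle(+821): rpm ← 7106 +821 = 7927
final state: V = 90.68 m/s, rpm = 7927 → n = rpm/60 = 132.116667 rev/s
target J* = 1.0234; solve J* = V/(n·D) for n: n = V/(J*·D) = 90.68/(1.0234 × 2.416) = 36.674919 rev/s
rpm = 60·n = 2200.495168

rpm = 2200.50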